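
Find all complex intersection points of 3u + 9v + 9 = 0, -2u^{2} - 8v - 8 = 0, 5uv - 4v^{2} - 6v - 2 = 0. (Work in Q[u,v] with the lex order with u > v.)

Compute a lex Gröbner basis by Buchberger's algorithm.
f_1 = 3u + 9v + 9, LT = u.
f_2 = -2u^{2} - 8v - 8, LT = u^{2}.
f_3 = 5uv - 4v^{2} - 6v - 2, LT = uv.

S(f_1,f_2): lcm = u^{2}. S = 3uv + 3u - 4v - 4.
  leading term uv: subtract (v)·f_1 from 3uv + 3u - 4v - 4 → 3u - 9v^{2} - 13v - 4
  leading term u: subtract (1)·f_1 from 3u - 9v^{2} - 13v - 4 → -9v^{2} - 22v - 13
  leading term v^{2}: no divisor's leading term divides it; move -9v^{2} to the remainder.
  leading term v: no divisor's leading term divides it; move -22v to the remainder.
  leading term 1: no divisor's leading term divides it; move -13 to the remainder.
  remainder -9v^{2} - 22v - 13 ≠ 0; add h_4 = -9v^{2} - 22v - 13 to the basis.

S(f_1,f_3): lcm = uv. S = \tfrac{19}{5}v^{2} + \tfrac{21}{5}v + \tfrac{2}{5}.
  leading term v^{2}: subtract (-\tfrac{19}{45})·h_4 from \tfrac{19}{5}v^{2} + \tfrac{21}{5}v + \tfrac{2}{5} → -\tfrac{229}{45}v - \tfrac{229}{45}
  leading term v: no divisor's leading term divides it; move -\tfrac{229}{45}v to the remainder.
  leading term 1: no divisor's leading term divides it; move -\tfrac{229}{45} to the remainder.
  remainder -\tfrac{229}{45}v - \tfrac{229}{45} ≠ 0; add h_5 = -\tfrac{229}{45}v - \tfrac{229}{45} to the basis.

The other S-polynomials (S(f_2,f_3), S(f_1,h_4), S(f_2,h_4), S(f_3,h_4), S(f_1,h_5), S(f_2,h_5), S(f_3,h_5), S(h_4,h_5)) all reduce to 0 modulo the current basis, so we have a Gröbner basis.
Inter-reduce: drop elements whose leading term is divisible by another's, tail-reduce, and make monic.
Reduced Gröbner basis: {u, v + 1}.

Elimination: the polynomial v + 1 lies in the elimination ideal for v, so v ∈ {-1}. For each such v, the remaining basis elements (now univariate) give the rest of the solution.
  v = -1: the earlier basis element becomes u = 0, giving u = 0 — point (0, -1).
Each listed point satisfies every original equation (direct substitution).

{(0, -1)}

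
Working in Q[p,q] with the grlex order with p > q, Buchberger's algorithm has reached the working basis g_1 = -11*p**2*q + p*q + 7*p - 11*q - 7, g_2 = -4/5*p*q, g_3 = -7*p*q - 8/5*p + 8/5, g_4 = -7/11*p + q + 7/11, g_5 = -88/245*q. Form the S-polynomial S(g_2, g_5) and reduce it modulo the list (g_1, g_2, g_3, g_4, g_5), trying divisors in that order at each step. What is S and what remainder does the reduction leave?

S(g_2, g_5) = 0; remainder on division = 0.

lcm(LM(g_2), LM(g_5)) = p*q.
S = (lcm/LT(g_2))·g_2 − (lcm/LT(g_5))·g_5 = 0.
Reduce S modulo (g_1, g_2, g_3, g_4, g_5) in that order:
The remainder is 0, so this S-polynomial contributes no new basis element.
An S-polynomial is built so that the two leading terms cancel; whether anything survives reduction is exactly the Gröbner-basis criterion.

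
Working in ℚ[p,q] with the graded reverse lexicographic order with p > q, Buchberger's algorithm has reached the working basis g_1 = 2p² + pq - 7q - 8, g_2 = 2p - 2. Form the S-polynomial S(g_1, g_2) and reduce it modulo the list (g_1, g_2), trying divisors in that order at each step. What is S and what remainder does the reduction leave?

lcm(LM(g_1), LM(g_2)) = p².
S = (lcm/LT(g_1))·g_1 − (lcm/LT(g_2))·g_2 = ½pq + p - 7/2q - 4.
Reduce S modulo (g_1, g_2) in that order:
  leading term pq: subtract (¼q)·g_2 from ½pq + p - 7/2q - 4 → p - 3q - 4
  leading term p: subtract (½)·g_2 from p - 3q - 4 → -3q - 3
  leading term q: no divisor's leading term divides it; move -3q to the remainder.
  leading term 1: no divisor's leading term divides it; move -3 to the remainder.
The remainder -3q - 3 is nonzero, so it would be added as the next basis element.

S(g_1, g_2) = ½pq + p - 7/2q - 4; remainder on division = -3q - 3.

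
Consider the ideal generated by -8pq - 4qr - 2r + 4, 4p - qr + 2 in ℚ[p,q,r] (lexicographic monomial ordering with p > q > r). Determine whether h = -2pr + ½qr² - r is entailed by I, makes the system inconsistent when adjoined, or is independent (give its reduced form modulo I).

-2pr + ½qr² - r lies in I (it reduces to 0).

First compute the reduced Gröbner basis of I by Buchberger's algorithm.
f_1 = -8pq - 4qr - 2r + 4, LT = pq.
f_2 = 4p - qr + 2, LT = p.

S(f_1,f_2): lcm = pq. S = ¼q²r + ½qr - ½q + ¼r - ½.
  reduce S modulo (f_1, f_2):
  remainder ¼q²r + ½qr - ½q + ¼r - ½ ≠ 0; add k_3 = ¼q²r + ½qr - ½q + ¼r - ½ to the basis.

The other S-polynomials (S(f_1,k_3), S(f_2,k_3)) all reduce to 0 modulo the current basis, so we have a Gröbner basis.
Inter-reduce: drop elements whose leading term is divisible by another's, tail-reduce, and make monic.
Reduced Gröbner basis: {p - ¼qr + ½, q²r + 2qr - 2q + r - 2}.
Label its elements g_1 = p - ¼qr + ½, g_2 = q²r + 2qr - 2q + r - 2.

Reduce h = -2pr + ½qr² - r modulo G:
  leading term pr: subtract (-2r)·g_1 from -2pr + ½qr² - r → 0
  normal form = 0.
Since the normal form is 0, h ∈ I.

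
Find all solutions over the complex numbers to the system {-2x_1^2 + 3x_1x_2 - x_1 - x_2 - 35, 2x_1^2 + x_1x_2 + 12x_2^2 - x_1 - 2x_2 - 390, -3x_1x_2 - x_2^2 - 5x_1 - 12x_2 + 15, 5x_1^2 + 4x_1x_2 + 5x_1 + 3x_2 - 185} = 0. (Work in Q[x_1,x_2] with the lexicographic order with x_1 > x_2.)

{(-5, -5)}

Compute a lex Gröbner basis by Buchberger's algorithm.
f_1 = -2x_1^2 + 3x_1x_2 - x_1 - x_2 - 35, LT = x_1^2.
f_2 = 2x_1^2 + x_1x_2 - x_1 + 12x_2^2 - 2x_2 - 390, LT = x_1^2.
f_3 = -3x_1x_2 - 5x_1 - x_2^2 - 12x_2 + 15, LT = x_1x_2.
f_4 = 5x_1^2 + 4x_1x_2 + 5x_1 + 3x_2 - 185, LT = x_1^2.

S(f_1,f_2): lcm = x_1^2. S = -2x_1x_2 + x_1 - 6x_2^2 + 3/2x_2 + 425/2.
  reduce S modulo (f_1, f_2, f_3, f_4):
  remainder 13/3x_1 - 16/3x_2^2 + 19/2x_2 + 405/2 ≠ 0; add h_5 = 13/3x_1 - 16/3x_2^2 + 19/2x_2 + 405/2 to the basis.

S(f_1,f_3): lcm = x_1^2x_2. S = -5/3x_1^2 - 11/6x_1x_2^2 - 7/2x_1x_2 + 5x_1 + 1/2x_2^2 + 35/2x_2.
  reduce S modulo (f_1, f_2, f_3, f_4, h_5):
  remainder 11/18x_2^3 + 2578/117x_2^2 - 203/78x_2 - 57035/117 ≠ 0; add h_6 = 11/18x_2^3 + 2578/117x_2^2 - 203/78x_2 - 57035/117 to the basis.

S(f_1,f_4): lcm = x_1^2. S = -23/10x_1x_2 - 1/2x_1 - 1/10x_2 + 109/2.
  reduce S modulo (f_1, f_2, f_3, f_4, h_5, h_6):
  remainder 633/130x_2^2 + 233/130x_2 - 1466/13 ≠ 0; add h_7 = 633/130x_2^2 + 233/130x_2 - 1466/13 to the basis.

S(f_2,f_3): lcm = x_1^2x_2. S = -5/3x_1^2 + 1/6x_1x_2^2 - 9/2x_1x_2 + 5x_1 + 6x_2^3 - x_2^2 - 195x_2.
  reduce S modulo (f_1, f_2, f_3, f_4, h_5, h_6, h_7):
  remainder -500457/4642x_2 - 2502285/4642 ≠ 0; add h_8 = -500457/4642x_2 - 2502285/4642 to the basis.

The other S-polynomials (S(f_2,f_4), S(f_3,f_4), S(f_1,h_5), S(f_2,h_5), S(f_3,h_5), S(f_4,h_5), S(f_1,h_6), S(f_2,h_6), S(f_3,h_6), S(f_4,h_6), S(h_5,h_6), S(f_1,h_7), S(f_2,h_7), S(f_3,h_7), S(f_4,h_7), S(h_5,h_7), S(h_6,h_7), S(f_1,h_8), S(f_2,h_8), S(f_3,h_8), S(f_4,h_8), S(h_5,h_8), S(h_6,h_8), S(h_7,h_8)) all reduce to 0 modulo the current basis, so we have a Gröbner basis.
Inter-reduce: drop elements whose leading term is divisible by another's, tail-reduce, and make monic.
Reduced Gröbner basis: {x_1 + 5, x_2 + 5}.

Since the basis is lex-ordered, x_2 + 5 is univariate in x_2. Its roots are {-5}. Back-substituting each root into the other basis elements fixes the other coordinates.
  x_2 = -5: the earlier basis element becomes x_1 + 5 = 0, giving x_1 = -5 — point (-5, -5).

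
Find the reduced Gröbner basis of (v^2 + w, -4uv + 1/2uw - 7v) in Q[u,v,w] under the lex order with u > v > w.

f_1 = v^2 + w, LT = v^2.
f_2 = -4uv + 1/2uw - 7v, LT = uv.

S(f_1,f_2): lcm = uv^2. S = 1/8uvw + uw - 7/4v^2.
  leading term uvw: subtract (-1/32w)·f_2 from 1/8uvw + uw - 7/4v^2 → 1/64uw^2 + uw - 7/4v^2 - 7/32vw
  leading term uw^2: no divisor's leading term divides it; move 1/64uw^2 to the remainder.
  leading term uw: no divisor's leading term divides it; move uw to the remainder.
  leading term v^2: subtract (-7/4)·f_1 from -7/4v^2 - 7/32vw → -7/32vw + 7/4w
  leading term vw: no divisor's leading term divides it; move -7/32vw to the remainder.
  leading term w: no divisor's leading term divides it; move 7/4w to the remainder.
  remainder 1/64uw^2 + uw - 7/32vw + 7/4w ≠ 0; add g_3 = 1/64uw^2 + uw - 7/32vw + 7/4w to the basis.

The other S-polynomials (S(f_1,g_3), S(f_2,g_3)) all reduce to 0 modulo the current basis, so we have a Gröbner basis.

G = {uv - 1/8uw + 7/4v, uw^2 + 64uw - 14vw + 112w, v^2 + w}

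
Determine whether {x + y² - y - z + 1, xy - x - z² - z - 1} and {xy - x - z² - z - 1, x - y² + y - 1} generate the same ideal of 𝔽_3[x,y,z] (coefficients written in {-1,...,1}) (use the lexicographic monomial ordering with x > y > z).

Since reduced Gröbner bases are canonical representatives of ideals under a given ordering, it suffices to compute and compare them.
Buchberger on the first generating set:
f_1 = x + y² - y - z + 1, LT = x.
f_2 = xy - x - z² - z - 1, LT = xy.

S(f_1,f_2): lcm = xy. S = x + y³ - y² - yz + y + z² + z + 1.
  reduce S modulo (f_1, f_2):
  remainder y³ + y² - yz - y + z² - z ≠ 0; add g_3 = y³ + y² - yz - y + z² - z to the basis.

The other S-polynomials (S(f_1,g_3), S(f_2,g_3)) all reduce to 0 modulo the current basis, so we have a Gröbner basis.
Inter-reduce: drop elements whose leading term is divisible by another's, tail-reduce, and make monic.
Reduced Gröbner basis: {x + y² - y - z + 1, y³ + y² - yz - y + z² - z}.

Buchberger on the second generating set:
h_1 = xy - x - z² - z - 1, LT = xy.
h_2 = x - y² + y - 1, LT = x.

S(h_1,h_2): lcm = xy. S = -x + y³ - y² + y - z² - z - 1.
  reduce S modulo (h_1, h_2):
  remainder y³ + y² - y - z² - z + 1 ≠ 0; add k_3 = y³ + y² - y - z² - z + 1 to the basis.

The other S-polynomials (S(h_1,k_3), S(h_2,k_3)) all reduce to 0 modulo the current basis, so we have a Gröbner basis.
Inter-reduce: drop elements whose leading term is divisible by another's, tail-reduce, and make monic.
Reduced Gröbner basis: {x - y² + y - 1, y³ + y² - y - z² - z + 1}.

The bases are distinct; the ideals are different.
The choice of monomial ordering does not affect the verdict — as long as both bases are computed under the same ordering, their equality decides ideal equality.

No, the ideals differ.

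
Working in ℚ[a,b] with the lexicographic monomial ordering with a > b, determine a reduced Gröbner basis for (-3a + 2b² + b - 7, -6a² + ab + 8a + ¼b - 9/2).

f_1 = -3a + 2b² + b - 7, LT = a.
f_2 = -6a² + ab + 8a + ¼b - 9/2, LT = a².

S(f_1,f_2): lcm = a². S = -⅔ab² - ⅙ab + 11/3a + 1/24b - ¾.
  reduce S modulo (f_1, f_2):
  remainder -4/9b⁴ - ⅓b³ + 71/18b² + 119/72b - 335/36 ≠ 0; add g_3 = -4/9b⁴ - ⅓b³ + 71/18b² + 119/72b - 335/36 to the basis.

The other S-polynomials (S(f_1,g_3), S(f_2,g_3)) all reduce to 0 modulo the current basis, so we have a Gröbner basis.
Inter-reduce: drop elements whose leading term is divisible by another's, tail-reduce, and make monic.

G = {a - ⅔b² - ⅓b + 7/3, b⁴ + ¾b³ - 71/8b² - 119/32b + 335/16}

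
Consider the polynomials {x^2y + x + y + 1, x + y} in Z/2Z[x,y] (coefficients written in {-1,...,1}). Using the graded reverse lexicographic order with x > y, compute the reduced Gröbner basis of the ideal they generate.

G = {y^3 + 1, x + y}

Buchberger's algorithm terminates because the ascending chain of leading-term ideals stabilizes.

f_1 = x^2y + x + y + 1, LT = x^2y.
f_2 = x + y, LT = x.

S(f_1,f_2): lcm = x^2y. S = xy^2 + x + y + 1.
  leading term xy^2: subtract (y^2)·f_2 from xy^2 + x + y + 1 → y^3 + x + y + 1
  leading term y^3: no divisor's leading term divides it; move y^3 to the remainder.
  leading term x: subtract (1)·f_2 from x + y + 1 → 1
  leading term 1: no divisor's leading term divides it; move 1 to the remainder.
  remainder y^3 + 1 ≠ 0; add g_3 = y^3 + 1 to the basis.

The other S-polynomials (S(f_1,g_3), S(f_2,g_3)) all reduce to 0 modulo the current basis, so we have a Gröbner basis.
Inter-reduce: drop elements whose leading term is divisible by another's, tail-reduce, and make monic.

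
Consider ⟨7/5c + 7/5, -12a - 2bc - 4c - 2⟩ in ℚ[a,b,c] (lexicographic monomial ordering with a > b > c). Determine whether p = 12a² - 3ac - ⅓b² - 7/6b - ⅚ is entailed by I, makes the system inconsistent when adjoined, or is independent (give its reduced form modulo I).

12a² - 3ac - ⅓b² - 7/6b - ⅚ lies in I (it reduces to 0).

First compute the reduced Gröbner basis of I by Buchberger's algorithm.
f_1 = 7/5c + 7/5, LT = c.
f_2 = -12a - 2bc - 4c - 2, LT = a.

The S-polynomials (S(f_1,f_2)) all reduce to 0 modulo the current basis, so we have a Gröbner basis.
Inter-reduce: drop elements whose leading term is divisible by another's, tail-reduce, and make monic.
Reduced Gröbner basis: {a - ⅙b - ⅙, c + 1}.
Label its elements g_1 = a - ⅙b - ⅙, g_2 = c + 1.

Reduce p = 12a² - 3ac - ⅓b² - 7/6b - ⅚ modulo G:
  leading term a²: subtract (12a)·g_1 from 12a² - 3ac - ⅓b² - 7/6b - ⅚ → 2ab - 3ac + 2a - ⅓b² - 7/6b - ⅚
  leading term ab: subtract (2b)·g_1 from 2ab - 3ac + 2a - ⅓b² - 7/6b - ⅚ → -3ac + 2a - ⅚b - ⅚
  leading term ac: subtract (-3c)·g_1 from -3ac + 2a - ⅚b - ⅚ → 2a - ½bc - ⅚b - ½c - ⅚
  leading term a: subtract (2)·g_1 from 2a - ½bc - ⅚b - ½c - ⅚ → -½bc - ½b - ½c - ½
  leading term bc: subtract (-½b)·g_2 from -½bc - ½b - ½c - ½ → -½c - ½
  leading term c: subtract (-½)·g_2 from -½c - ½ → 0
  normal form = 0.
Since the normal form is 0, p ∈ I.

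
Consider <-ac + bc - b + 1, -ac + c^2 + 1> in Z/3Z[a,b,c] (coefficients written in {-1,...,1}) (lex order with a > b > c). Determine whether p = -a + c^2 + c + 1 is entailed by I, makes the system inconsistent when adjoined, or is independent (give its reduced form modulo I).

-a + c^2 + c + 1 is independent of I; its normal form modulo I is -a + c^2 + c + 1.

First compute the reduced Gröbner basis of I by Buchberger's algorithm.
f_1 = -ac + bc - b + 1, LT = ac.
f_2 = -ac + c^2 + 1, LT = ac.

S(f_1,f_2): lcm = ac. S = -bc + b + c^2.
  leading term bc: no divisor's leading term divides it; move -bc to the remainder.
  leading term b: no divisor's leading term divides it; move b to the remainder.
  leading term c^2: no divisor's leading term divides it; move c^2 to the remainder.
  remainder -bc + b + c^2 ≠ 0; add h_3 = -bc + b + c^2 to the basis.

S(f_1,h_3): lcm = abc. S = ab + ac^2 - b^2c + b^2 - b.
  leading term ab: no divisor's leading term divides it; move ab to the remainder.
  leading term ac^2: subtract (-c)·f_1 from ac^2 - b^2c + b^2 - b → -b^2c + b^2 + bc^2 - bc - b + c
  leading term b^2c: subtract (b)·h_3 from -b^2c + b^2 + bc^2 - bc - b + c → -bc - b + c
  leading term bc: subtract (1)·h_3 from -bc - b + c → b - c^2 + c
  leading term b: no divisor's leading term divides it; move b to the remainder.
  leading term c^2: no divisor's leading term divides it; move -c^2 to the remainder.
  leading term c: no divisor's leading term divides it; move c to the remainder.
  remainder ab + b - c^2 + c ≠ 0; add h_4 = ab + b - c^2 + c to the basis.

The other S-polynomials (S(f_2,h_3), S(f_1,h_4), S(f_2,h_4), S(h_3,h_4)) all reduce to 0 modulo the current basis, so we have a Gröbner basis.
Inter-reduce: drop elements whose leading term is divisible by another's, tail-reduce, and make monic.
Reduced Gröbner basis: {ab + b - c^2 + c, ac - c^2 - 1, bc - b - c^2}.
Label its elements g_1 = ab + b - c^2 + c, g_2 = ac - c^2 - 1, g_3 = bc - b - c^2.

Reduce p = -a + c^2 + c + 1 modulo G:
  leading term a: no divisor's leading term divides it; move -a to the remainder.
  leading term c^2: no divisor's leading term divides it; move c^2 to the remainder.
  leading term c: no divisor's leading term divides it; move c to the remainder.
  leading term 1: no divisor's leading term divides it; move 1 to the remainder.
  normal form = -a + c^2 + c + 1.
The normal form is nonzero, so p ∉ I. Since p minus its normal form lies in I, I + (p) = I + (r) where r = -a + c^2 + c + 1; decide whether this ideal is the whole ring.
Run Buchberger on G together with r (pairs among the g_i already reduce to 0 since G is a Gröbner basis):
g_1 = ab + b - c^2 + c, LT = ab.
g_2 = ac - c^2 - 1, LT = ac.
g_3 = bc - b - c^2, LT = bc.
r = -a + c^2 + c + 1, LT = a.

S(g_1,r): lcm = ab. S = bc^2 + bc - b - c^2 + c.
  leading term bc^2: subtract (c)·g_3 from bc^2 + bc - b - c^2 + c → -bc - b + c^3 - c^2 + c
  leading term bc: subtract (-1)·g_3 from -bc - b + c^3 - c^2 + c → b + c^3 + c^2 + c
  leading term b: no divisor's leading term divides it; move b to the remainder.
  leading term c^3: no divisor's leading term divides it; move c^3 to the remainder.
  leading term c^2: no divisor's leading term divides it; move c^2 to the remainder.
  leading term c: no divisor's leading term divides it; move c to the remainder.
  remainder b + c^3 + c^2 + c ≠ 0; add m_5 = b + c^3 + c^2 + c to the basis.

S(g_2,r): lcm = ac. S = c^3 + c - 1.
  leading term c^3: no divisor's leading term divides it; move c^3 to the remainder.
  leading term c: no divisor's leading term divides it; move c to the remainder.
  leading term 1: no divisor's leading term divides it; move -1 to the remainder.
  remainder c^3 + c - 1 ≠ 0; add m_6 = c^3 + c - 1 to the basis.

The other S-polynomials (S(g_1,g_2), S(g_1,g_3), S(g_2,g_3), S(g_3,r), S(g_1,m_5), S(g_2,m_5), S(g_3,m_5), S(r,m_5), S(g_1,m_6), S(g_2,m_6), S(g_3,m_6), S(r,m_6), S(m_5,m_6)) all reduce to 0 modulo the current basis, so we have a Gröbner basis.
Inter-reduce: drop elements whose leading term is divisible by another's, tail-reduce, and make monic.
Reduced Gröbner basis: {a - c^2 - c - 1, b + c^2 + 1, c^3 + c - 1}.
The reduced Gröbner basis of I + (p) is {a - c^2 - c - 1, b + c^2 + 1, c^3 + c - 1} ≠ {1}, a proper ideal, so the enlarged system stays consistent: p is independent of I, with normal form -a + c^2 + c + 1.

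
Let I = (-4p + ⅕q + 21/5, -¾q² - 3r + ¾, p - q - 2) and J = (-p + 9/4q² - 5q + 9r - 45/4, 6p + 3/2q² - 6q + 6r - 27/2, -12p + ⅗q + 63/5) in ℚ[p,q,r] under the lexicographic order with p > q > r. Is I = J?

Since reduced Gröbner bases are canonical representatives of ideals under a given ordering, it suffices to compute and compare them.
Buchberger on the first generating set:
f_1 = -4p + ⅕q + 21/5, LT = p.
f_2 = -¾q² - 3r + ¾, LT = q².
f_3 = p - q - 2, LT = p.

S(f_1,f_2): leading monomials are coprime, so the S-polynomial reduces to 0 (Buchberger's first criterion).
S(f_1,f_3): lcm = p. S = 19/20q + 19/20.
  leading term q: no divisor's leading term divides it; move 19/20q to the remainder.
  leading term 1: no divisor's leading term divides it; move 19/20 to the remainder.
  remainder 19/20q + 19/20 ≠ 0; add g_4 = 19/20q + 19/20 to the basis.

S(f_2,f_3): leading monomials are coprime, so the S-polynomial reduces to 0 (Buchberger's first criterion).
S(f_1,g_4): leading monomials are coprime, so the S-polynomial reduces to 0 (Buchberger's first criterion).
S(f_2,g_4): lcm = q². S = -q + 4r - 1.
  leading term q: subtract (-20/19)·g_4 from -q + 4r - 1 → 4r
  leading term r: no divisor's leading term divides it; move 4r to the remainder.
  remainder 4r ≠ 0; add g_5 = 4r to the basis.

S(f_3,g_4): leading monomials are coprime, so the S-polynomial reduces to 0 (Buchberger's first criterion).
S(f_1,g_5): leading monomials are coprime, so the S-polynomial reduces to 0 (Buchberger's first criterion).
S(f_2,g_5): leading monomials are coprime, so the S-polynomial reduces to 0 (Buchberger's first criterion).
S(f_3,g_5): leading monomials are coprime, so the S-polynomial reduces to 0 (Buchberger's first criterion).
S(g_4,g_5): leading monomials are coprime, so the S-polynomial reduces to 0 (Buchberger's first criterion).
Every S-polynomial of the final basis reduces to 0, so we have a Gröbner basis.
Inter-reduce: drop elements whose leading term is divisible by another's, tail-reduce, and make monic.
Reduced Gröbner basis: {p - 1, q + 1, r}.

Buchberger on the second generating set:
h_1 = -p + 9/4q² - 5q + 9r - 45/4, LT = p.
h_2 = 6p + 3/2q² - 6q + 6r - 27/2, LT = p.
h_3 = -12p + ⅗q + 63/5, LT = p.

S(h_1,h_2): lcm = p. S = -5/2q² + 6q - 10r + 27/2.
  leading term q²: no divisor's leading term divides it; move -5/2q² to the remainder.
  leading term q: no divisor's leading term divides it; move 6q to the remainder.
  leading term r: no divisor's leading term divides it; move -10r to the remainder.
  leading term 1: no divisor's leading term divides it; move 27/2 to the remainder.
  remainder -5/2q² + 6q - 10r + 27/2 ≠ 0; add k_4 = -5/2q² + 6q - 10r + 27/2 to the basis.

S(h_1,h_3): lcm = p. S = -9/4q² + 101/20q - 9r + 123/10.
  leading term q²: subtract (9/10)·k_4 from -9/4q² + 101/20q - 9r + 123/10 → -7/20q + 3/20
  leading term q: no divisor's leading term divides it; move -7/20q to the remainder.
  leading term 1: no divisor's leading term divides it; move 3/20 to the remainder.
  remainder -7/20q + 3/20 ≠ 0; add k_5 = -7/20q + 3/20 to the basis.

S(h_2,h_3): lcm = p. S = ¼q² - 19/20q + r - 6/5.
  leading term q²: subtract (-1/10)·k_4 from ¼q² - 19/20q + r - 6/5 → -7/20q + 3/20
  leading term q: subtract (1)·k_5 from -7/20q + 3/20 → 0
  remainder 0.

S(h_1,k_4): leading monomials are coprime, so the S-polynomial reduces to 0 (Buchberger's first criterion).
S(h_2,k_4): leading monomials are coprime, so the S-polynomial reduces to 0 (Buchberger's first criterion).
S(h_3,k_4): leading monomials are coprime, so the S-polynomial reduces to 0 (Buchberger's first criterion).
S(h_1,k_5): leading monomials are coprime, so the S-polynomial reduces to 0 (Buchberger's first criterion).
S(h_2,k_5): leading monomials are coprime, so the S-polynomial reduces to 0 (Buchberger's first criterion).
S(h_3,k_5): leading monomials are coprime, so the S-polynomial reduces to 0 (Buchberger's first criterion).
S(k_4,k_5): lcm = q². S = -69/35q + 4r - 27/5.
  leading term q: subtract (276/49)·k_5 from -69/35q + 4r - 27/5 → 4r - 306/49
  leading term r: no divisor's leading term divides it; move 4r to the remainder.
  leading term 1: no divisor's leading term divides it; move -306/49 to the remainder.
  remainder 4r - 306/49 ≠ 0; add k_6 = 4r - 306/49 to the basis.

S(h_1,k_6): leading monomials are coprime, so the S-polynomial reduces to 0 (Buchberger's first criterion).
S(h_2,k_6): leading monomials are coprime, so the S-polynomial reduces to 0 (Buchberger's first criterion).
S(h_3,k_6): leading monomials are coprime, so the S-polynomial reduces to 0 (Buchberger's first criterion).
S(k_4,k_6): leading monomials are coprime, so the S-polynomial reduces to 0 (Buchberger's first criterion).
S(k_5,k_6): leading monomials are coprime, so the S-polynomial reduces to 0 (Buchberger's first criterion).
Every S-polynomial of the final basis reduces to 0, so we have a Gröbner basis.
Inter-reduce: drop elements whose leading term is divisible by another's, tail-reduce, and make monic.
Reduced Gröbner basis: {p - 15/14, q - 3/7, r - 153/98}.

The bases are distinct; the ideals are different.

No, the ideals differ.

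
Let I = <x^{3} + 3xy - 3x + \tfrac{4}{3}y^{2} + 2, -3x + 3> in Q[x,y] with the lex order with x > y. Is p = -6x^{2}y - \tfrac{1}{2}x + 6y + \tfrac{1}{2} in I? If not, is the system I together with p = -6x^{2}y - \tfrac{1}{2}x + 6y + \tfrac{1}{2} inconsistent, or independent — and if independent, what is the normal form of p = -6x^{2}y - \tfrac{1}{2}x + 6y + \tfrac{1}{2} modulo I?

First compute the reduced Gröbner basis of I by Buchberger's algorithm.
f_1 = x^{3} + 3xy - 3x + \tfrac{4}{3}y^{2} + 2, LT = x^{3}.
f_2 = -3x + 3, LT = x.

S(f_1,f_2): lcm = x^{3}. S = x^{2} + 3xy - 3x + \tfrac{4}{3}y^{2} + 2.
  reduce S modulo (f_1, f_2):
  remainder \tfrac{4}{3}y^{2} + 3y ≠ 0; add h_3 = \tfrac{4}{3}y^{2} + 3y to the basis.

The other S-polynomials (S(f_1,h_3), S(f_2,h_3)) all reduce to 0 modulo the current basis, so we have a Gröbner basis.
Inter-reduce: drop elements whose leading term is divisible by another's, tail-reduce, and make monic.
Reduced Gröbner basis: {x - 1, y^{2} + \tfrac{9}{4}y}.
Label its elements g_1 = x - 1, g_2 = y^{2} + \tfrac{9}{4}y.

Reduce p = -6x^{2}y - \tfrac{1}{2}x + 6y + \tfrac{1}{2} modulo G:
  leading term x^{2}y: subtract (-6xy)·g_1 from -6x^{2}y - \tfrac{1}{2}x + 6y + \tfrac{1}{2} → -6xy - \tfrac{1}{2}x + 6y + \tfrac{1}{2}
  leading term xy: subtract (-6y)·g_1 from -6xy - \tfrac{1}{2}x + 6y + \tfrac{1}{2} → -\tfrac{1}{2}x + \tfrac{1}{2}
  leading term x: subtract (-\tfrac{1}{2})·g_1 from -\tfrac{1}{2}x + \tfrac{1}{2} → 0
  normal form = 0.
Since the normal form is 0, p ∈ I.

-6x^{2}y - \tfrac{1}{2}x + 6y + \tfrac{1}{2} lies in I (it reduces to 0).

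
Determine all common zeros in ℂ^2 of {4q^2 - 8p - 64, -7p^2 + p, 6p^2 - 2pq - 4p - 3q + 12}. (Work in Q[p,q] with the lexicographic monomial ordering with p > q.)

{(0, 4)}

Compute a lex Gröbner basis by Buchberger's algorithm.
f_1 = -8p + 4q^2 - 64, LT = p.
f_2 = -7p^2 + p, LT = p^2.
f_3 = 6p^2 - 2pq - 4p - 3q + 12, LT = p^2.

S(f_1,f_2): lcm = p^2. S = -1/2pq^2 + 57/7p.
  leading term pq^2: subtract (1/16q^2)·f_1 from -1/2pq^2 + 57/7p → 57/7p - 1/4q^4 + 4q^2
  leading term p: subtract (-57/56)·f_1 from 57/7p - 1/4q^4 + 4q^2 → -1/4q^4 + 113/14q^2 - 456/7
  leading term q^4: no divisor's leading term divides it; move -1/4q^4 to the remainder.
  leading term q^2: no divisor's leading term divides it; move 113/14q^2 to the remainder.
  leading term 1: no divisor's leading term divides it; move -456/7 to the remainder.
  remainder -1/4q^4 + 113/14q^2 - 456/7 ≠ 0; add h_4 = -1/4q^4 + 113/14q^2 - 456/7 to the basis.

S(f_1,f_3): lcm = p^2. S = -1/2pq^2 + 1/3pq + 26/3p + 1/2q - 2.
  leading term pq^2: subtract (1/16q^2)·f_1 from -1/2pq^2 + 1/3pq + 26/3p + 1/2q - 2 → 1/3pq + 26/3p - 1/4q^4 + 4q^2 + 1/2q - 2
  leading term pq: subtract (-1/24q)·f_1 from 1/3pq + 26/3p - 1/4q^4 + 4q^2 + 1/2q - 2 → 26/3p - 1/4q^4 + 1/6q^3 + 4q^2 - 13/6q - 2
  leading term p: subtract (-13/12)·f_1 from 26/3p - 1/4q^4 + 1/6q^3 + 4q^2 - 13/6q - 2 → -1/4q^4 + 1/6q^3 + 25/3q^2 - 13/6q - 214/3
  leading term q^4: subtract (1)·h_4 from -1/4q^4 + 1/6q^3 + 25/3q^2 - 13/6q - 214/3 → 1/6q^3 + 11/42q^2 - 13/6q - 130/21
  leading term q^3: no divisor's leading term divides it; move 1/6q^3 to the remainder.
  leading term q^2: no divisor's leading term divides it; move 11/42q^2 to the remainder.
  leading term q: no divisor's leading term divides it; move -13/6q to the remainder.
  leading term 1: no divisor's leading term divides it; move -130/21 to the remainder.
  remainder 1/6q^3 + 11/42q^2 - 13/6q - 130/21 ≠ 0; add h_5 = 1/6q^3 + 11/42q^2 - 13/6q - 130/21 to the basis.

S(f_2,f_3): lcm = p^2. S = 1/3pq + 11/21p + 1/2q - 2.
  leading term pq: subtract (-1/24q)·f_1 from 1/3pq + 11/21p + 1/2q - 2 → 11/21p + 1/6q^3 - 13/6q - 2
  leading term p: subtract (-11/168)·f_1 from 11/21p + 1/6q^3 - 13/6q - 2 → 1/6q^3 + 11/42q^2 - 13/6q - 130/21
  leading term q^3: subtract (1)·h_5 from 1/6q^3 + 11/42q^2 - 13/6q - 130/21 → 0
  remainder 0.

S(f_1,h_4): leading monomials are coprime, so the S-polynomial reduces to 0 (Buchberger's first criterion).
S(f_2,h_4): leading monomials are coprime, so the S-polynomial reduces to 0 (Buchberger's first criterion).
S(f_3,h_4): leading monomials are coprime, so the S-polynomial reduces to 0 (Buchberger's first criterion).
S(f_1,h_5): leading monomials are coprime, so the S-polynomial reduces to 0 (Buchberger's first criterion).
S(f_2,h_5): leading monomials are coprime, so the S-polynomial reduces to 0 (Buchberger's first criterion).
S(f_3,h_5): leading monomials are coprime, so the S-polynomial reduces to 0 (Buchberger's first criterion).
S(h_4,h_5): lcm = q^4. S = -11/7q^3 - 135/7q^2 + 260/7q + 1824/7.
  leading term q^3: subtract (-66/7)·h_5 from -11/7q^3 - 135/7q^2 + 260/7q + 1824/7 → -824/49q^2 + 117/7q + 9908/49
  leading term q^2: no divisor's leading term divides it; move -824/49q^2 to the remainder.
  leading term q: no divisor's leading term divides it; move 117/7q to the remainder.
  leading term 1: no divisor's leading term divides it; move 9908/49 to the remainder.
  remainder -824/49q^2 + 117/7q + 9908/49 ≠ 0; add h_6 = -824/49q^2 + 117/7q + 9908/49 to the basis.

S(f_1,h_6): leading monomials are coprime, so the S-polynomial reduces to 0 (Buchberger's first criterion).
S(f_2,h_6): leading monomials are coprime, so the S-polynomial reduces to 0 (Buchberger's first criterion).
S(f_3,h_6): leading monomials are coprime, so the S-polynomial reduces to 0 (Buchberger's first criterion).
S(h_4,h_6): lcm = q^4. S = 819/824q^3 - 29217/1442q^2 + 1824/7.
  leading term q^3: subtract (2457/412)·h_5 from 819/824q^3 - 29217/1442q^2 + 1824/7 → -125877/5768q^2 + 10647/824q + 428979/1442
  leading term q^2: subtract (881139/678976)·h_6 from -125877/5768q^2 + 10647/824q + 428979/1442 → -5954481/678976q + 5954481/169744
  leading term q: no divisor's leading term divides it; move -5954481/678976q to the remainder.
  leading term 1: no divisor's leading term divides it; move 5954481/169744 to the remainder.
  remainder -5954481/678976q + 5954481/169744 ≠ 0; add h_7 = -5954481/678976q + 5954481/169744 to the basis.

S(h_5,h_6): lcm = q^3. S = 14797/5768q^2 - 201/206q - 260/7.
  leading term q^2: subtract (-103579/678976)·h_6 from 14797/5768q^2 - 201/206q - 260/7 → 1068753/678976q - 1068753/169744
  leading term q: subtract (-7/39)·h_7 from 1068753/678976q - 1068753/169744 → 0
  remainder 0.

S(f_1,h_7): leading monomials are coprime, so the S-polynomial reduces to 0 (Buchberger's first criterion).
S(f_2,h_7): leading monomials are coprime, so the S-polynomial reduces to 0 (Buchberger's first criterion).
S(f_3,h_7): leading monomials are coprime, so the S-polynomial reduces to 0 (Buchberger's first criterion).
S(h_4,h_7): lcm = q^4. S = 4q^3 - 226/7q^2 + 1824/7.
  leading term q^3: subtract (24)·h_5 from 4q^3 - 226/7q^2 + 1824/7 → -270/7q^2 + 52q + 2864/7
  leading term q^2: subtract (945/412)·h_6 from -270/7q^2 + 52q + 2864/7 → 5629/412q - 5629/103
  leading term q: subtract (-713584/458037)·h_7 from 5629/412q - 5629/103 → 0
  remainder 0.

S(h_5,h_7): lcm = q^3. S = 39/7q^2 - 13q - 260/7.
  leading term q^2: subtract (-273/824)·h_6 from 39/7q^2 - 13q - 260/7 → -6149/824q + 6149/206
  leading term q: subtract (389752/458037)·h_7 from -6149/824q + 6149/206 → 0
  remainder 0.

S(h_6,h_7): lcm = q^2. S = 2477/824q - 2477/206.
  leading term q: subtract (-2041048/5954481)·h_7 from 2477/824q - 2477/206 → 0
  remainder 0.

Every S-polynomial of the final basis reduces to 0, so we have a Gröbner basis.
Inter-reduce: drop elements whose leading term is divisible by another's, tail-reduce, and make monic.
Reduced Gröbner basis: {p, q - 4}.

A lex Gröbner basis eliminates variables successively. Here q - 4 depends only on q, with roots {4}; lifting each root through the earlier basis elements recovers the full solutions.
  q = 4: the earlier basis element becomes p = 0, giving p = 0 — point (0, 4).
Substituting each solution back into the original system confirms all equations vanish.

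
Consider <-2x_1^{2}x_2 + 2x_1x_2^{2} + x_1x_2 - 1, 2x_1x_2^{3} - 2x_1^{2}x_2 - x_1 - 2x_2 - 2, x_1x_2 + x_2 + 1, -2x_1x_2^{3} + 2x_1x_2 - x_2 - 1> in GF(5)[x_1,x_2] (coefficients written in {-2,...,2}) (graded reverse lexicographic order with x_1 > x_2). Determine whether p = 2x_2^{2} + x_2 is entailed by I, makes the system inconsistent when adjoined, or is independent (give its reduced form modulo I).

2x_2^{2} + x_2 lies in I (it reduces to 0).

First compute the reduced Gröbner basis of I by Buchberger's algorithm.
f_1 = -2x_1^{2}x_2 + 2x_1x_2^{2} + x_1x_2 - 1, LT = x_1^{2}x_2.
f_2 = 2x_1x_2^{3} - 2x_1^{2}x_2 - x_1 - 2x_2 - 2, LT = x_1x_2^{3}.
f_3 = x_1x_2 + x_2 + 1, LT = x_1x_2.
f_4 = -2x_1x_2^{3} + 2x_1x_2 - x_2 - 1, LT = x_1x_2^{3}.

S(f_1,f_2): lcm = x_1^{2}x_2^{3}. S = -x_1x_2^{4} + x_1^{3}x_2 + 2x_1x_2^{3} - 2x_1^{2} + x_1x_2 - 2x_2^{2} + x_1.
  leading term x_1x_2^{4}: subtract (2x_2)·f_2 from -x_1x_2^{4} + x_1^{3}x_2 + 2x_1x_2^{3} - 2x_1^{2} + x_1x_2 - 2x_2^{2} + x_1 → x_1^{3}x_2 - x_1^{2}x_2^{2} + 2x_1x_2^{3} - 2x_1^{2} - 2x_1x_2 + 2x_2^{2} + x_1 - x_2
  leading term x_1^{3}x_2: subtract (2x_1)·f_1 from x_1^{3}x_2 - x_1^{2}x_2^{2} + 2x_1x_2^{3} - 2x_1^{2} - 2x_1x_2 + 2x_2^{2} + x_1 - x_2 → 2x_1x_2^{3} - 2x_1^{2}x_2 - 2x_1^{2} - 2x_1x_2 + 2x_2^{2} - 2x_1 - x_2
  leading term x_1x_2^{3}: subtract (1)·f_2 from 2x_1x_2^{3} - 2x_1^{2}x_2 - 2x_1^{2} - 2x_1x_2 + 2x_2^{2} - 2x_1 - x_2 → -2x_1^{2} - 2x_1x_2 + 2x_2^{2} - x_1 + x_2 + 2
  leading term x_1^{2}: no divisor's leading term divides it; move -2x_1^{2} to the remainder.
  leading term x_1x_2: subtract (-2)·f_3 from -2x_1x_2 + 2x_2^{2} - x_1 + x_2 + 2 → 2x_2^{2} - x_1 - 2x_2 - 1
  leading term x_2^{2}: no divisor's leading term divides it; move 2x_2^{2} to the remainder.
  leading term x_1: no divisor's leading term divides it; move -x_1 to the remainder.
  leading term x_2: no divisor's leading term divides it; move -2x_2 to the remainder.
  leading term 1: no divisor's leading term divides it; move -1 to the remainder.
  remainder -2x_1^{2} + 2x_2^{2} - x_1 - 2x_2 - 1 ≠ 0; add h_5 = -2x_1^{2} + 2x_2^{2} - x_1 - 2x_2 - 1 to the basis.

S(f_1,f_3): lcm = x_1^{2}x_2. S = -x_1x_2^{2} + x_1x_2 - x_1 - 2.
  leading term x_1x_2^{2}: subtract (-x_2)·f_3 from -x_1x_2^{2} + x_1x_2 - x_1 - 2 → x_1x_2 + x_2^{2} - x_1 + x_2 - 2
  leading term x_1x_2: subtract (1)·f_3 from x_1x_2 + x_2^{2} - x_1 + x_2 - 2 → x_2^{2} - x_1 + 2
  leading term x_2^{2}: no divisor's leading term divides it; move x_2^{2} to the remainder.
  leading term x_1: no divisor's leading term divides it; move -x_1 to the remainder.
  leading term 1: no divisor's leading term divides it; move 2 to the remainder.
  remainder x_2^{2} - x_1 + 2 ≠ 0; add h_6 = x_2^{2} - x_1 + 2 to the basis.

S(f_1,f_4): lcm = x_1^{2}x_2^{3}. S = -x_1x_2^{4} + 2x_1x_2^{3} + x_1^{2}x_2 + 2x_1x_2 - 2x_2^{2} + 2x_1.
  leading term x_1x_2^{4}: subtract (2x_2)·f_2 from -x_1x_2^{4} + 2x_1x_2^{3} + x_1^{2}x_2 + 2x_1x_2 - 2x_2^{2} + 2x_1 → -x_1^{2}x_2^{2} + 2x_1x_2^{3} + x_1^{2}x_2 - x_1x_2 + 2x_2^{2} + 2x_1 - x_2
  leading term x_1^{2}x_2^{2}: subtract (-2x_2)·f_1 from -x_1^{2}x_2^{2} + 2x_1x_2^{3} + x_1^{2}x_2 - x_1x_2 + 2x_2^{2} + 2x_1 - x_2 → x_1x_2^{3} + x_1^{2}x_2 + 2x_1x_2^{2} - x_1x_2 + 2x_2^{2} + 2x_1 + 2x_2
  leading term x_1x_2^{3}: subtract (-2)·f_2 from x_1x_2^{3} + x_1^{2}x_2 + 2x_1x_2^{2} - x_1x_2 + 2x_2^{2} + 2x_1 + 2x_2 → 2x_1^{2}x_2 + 2x_1x_2^{2} - x_1x_2 + 2x_2^{2} - 2x_2 + 1
  leading term x_1^{2}x_2: subtract (-1)·f_1 from 2x_1^{2}x_2 + 2x_1x_2^{2} - x_1x_2 + 2x_2^{2} - 2x_2 + 1 → -x_1x_2^{2} + 2x_2^{2} - 2x_2
  leading term x_1x_2^{2}: subtract (-x_2)·f_3 from -x_1x_2^{2} + 2x_2^{2} - 2x_2 → -2x_2^{2} - x_2
  leading term x_2^{2}: subtract (-2)·h_6 from -2x_2^{2} - x_2 → -2x_1 - x_2 - 1
  leading term x_1: no divisor's leading term divides it; move -2x_1 to the remainder.
  leading term x_2: no divisor's leading term divides it; move -x_2 to the remainder.
  leading term 1: no divisor's leading term divides it; move -1 to the remainder.
  remainder -2x_1 - x_2 - 1 ≠ 0; add h_7 = -2x_1 - x_2 - 1 to the basis.

S(f_1,h_5): lcm = x_1^{2}x_2. S = -x_1x_2^{2} + x_2^{3} - x_1x_2 - x_2^{2} + 2x_2 - 2.
  leading term x_1x_2^{2}: subtract (-x_2)·f_3 from -x_1x_2^{2} + x_2^{3} - x_1x_2 - x_2^{2} + 2x_2 - 2 → x_2^{3} - x_1x_2 - 2x_2 - 2
  leading term x_2^{3}: subtract (x_2)·h_6 from x_2^{3} - x_1x_2 - 2x_2 - 2 → x_2 - 2
  leading term x_2: no divisor's leading term divides it; move x_2 to the remainder.
  leading term 1: no divisor's leading term divides it; move -2 to the remainder.
  remainder x_2 - 2 ≠ 0; add h_8 = x_2 - 2 to the basis.

The other S-polynomials (S(f_2,f_3), S(f_2,f_4), S(f_3,f_4), S(f_2,h_5), S(f_3,h_5), S(f_4,h_5), S(f_1,h_6), S(f_2,h_6), S(f_3,h_6), S(f_4,h_6), S(h_5,h_6), S(f_1,h_7), S(f_2,h_7), S(f_3,h_7), S(f_4,h_7), S(h_5,h_7), S(h_6,h_7), S(f_1,h_8), S(f_2,h_8), S(f_3,h_8), S(f_4,h_8), S(h_5,h_8), S(h_6,h_8), S(h_7,h_8)) all reduce to 0 modulo the current basis, so we have a Gröbner basis.
Inter-reduce: drop elements whose leading term is divisible by another's, tail-reduce, and make monic.
Reduced Gröbner basis: {x_1 - 1, x_2 - 2}.
Label its elements g_1 = x_1 - 1, g_2 = x_2 - 2.

Reduce p = 2x_2^{2} + x_2 modulo G:
  leading term x_2^{2}: subtract (2x_2)·g_2 from 2x_2^{2} + x_2 → 0
  normal form = 0.
Since the normal form is 0, p ∈ I.

Ideal membership is decidable via reduction modulo a Gröbner basis.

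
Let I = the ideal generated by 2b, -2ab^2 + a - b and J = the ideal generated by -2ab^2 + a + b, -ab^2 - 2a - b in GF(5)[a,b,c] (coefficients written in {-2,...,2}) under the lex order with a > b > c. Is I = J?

Yes, the ideals are equal.

Since reduced Gröbner bases are canonical representatives of ideals under a given ordering, it suffices to compute and compare them.
Buchberger on the first generating set:
f_1 = 2b, LT = b.
f_2 = -2ab^2 + a - b, LT = ab^2.

S(f_1,f_2): lcm = ab^2. S = -2a + 2b.
  leading term a: no divisor's leading term divides it; move -2a to the remainder.
  leading term b: subtract (1)·f_1 from 2b → 0
  remainder -2a ≠ 0; add g_3 = -2a to the basis.

The other S-polynomials (S(f_1,g_3), S(f_2,g_3)) all reduce to 0 modulo the current basis, so we have a Gröbner basis.
Inter-reduce: drop elements whose leading term is divisible by another's, tail-reduce, and make monic.
Reduced Gröbner basis: {a, b}.

Buchberger on the second generating set:
h_1 = -2ab^2 + a + b, LT = ab^2.
h_2 = -ab^2 - 2a - b, LT = ab^2.

S(h_1,h_2): lcm = ab^2. S = b.
  leading term b: no divisor's leading term divides it; move b to the remainder.
  remainder b ≠ 0; add k_3 = b to the basis.

S(h_1,k_3): lcm = ab^2. S = 2a + 2b.
  leading term a: no divisor's leading term divides it; move 2a to the remainder.
  leading term b: subtract (2)·k_3 from 2b → 0
  remainder 2a ≠ 0; add k_4 = 2a to the basis.

The other S-polynomials (S(h_2,k_3), S(h_1,k_4), S(h_2,k_4), S(k_3,k_4)) all reduce to 0 modulo the current basis, so we have a Gröbner basis.
Inter-reduce: drop elements whose leading term is divisible by another's, tail-reduce, and make monic.
Reduced Gröbner basis: {a, b}.

These coincide, so the ideals are equal.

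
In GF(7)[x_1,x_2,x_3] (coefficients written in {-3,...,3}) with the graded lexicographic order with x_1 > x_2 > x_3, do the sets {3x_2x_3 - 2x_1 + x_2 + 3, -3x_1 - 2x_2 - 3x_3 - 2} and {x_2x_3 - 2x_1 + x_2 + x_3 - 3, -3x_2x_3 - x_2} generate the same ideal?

Two ideals are equal iff their reduced Gröbner bases coincide (the reduced basis is unique for a fixed ordering).
Buchberger on the first generating set:
f_1 = 3x_2x_3 - 2x_1 + x_2 + 3, LT = x_2x_3.
f_2 = -3x_1 - 2x_2 - 3x_3 - 2, LT = x_1.

The S-polynomials (S(f_1,f_2)) all reduce to 0 modulo the current basis, so we have a Gröbner basis.
Inter-reduce: drop elements whose leading term is divisible by another's, tail-reduce, and make monic.
Reduced Gröbner basis: {x_2x_3 + 3x_3 + 3, x_1 + 3x_2 + x_3 + 3}.

Buchberger on the second generating set:
h_1 = x_2x_3 - 2x_1 + x_2 + x_3 - 3, LT = x_2x_3.
h_2 = -3x_2x_3 - x_2, LT = x_2x_3.

S(h_1,h_2): lcm = x_2x_3. S = -2x_1 + 3x_2 + x_3 - 3.
  reduce S modulo (h_1, h_2):
  remainder -2x_1 + 3x_2 + x_3 - 3 ≠ 0; add k_3 = -2x_1 + 3x_2 + x_3 - 3 to the basis.

The other S-polynomials (S(h_1,k_3), S(h_2,k_3)) all reduce to 0 modulo the current basis, so we have a Gröbner basis.
Inter-reduce: drop elements whose leading term is divisible by another's, tail-reduce, and make monic.
Reduced Gröbner basis: {x_2x_3 - 2x_2, x_1 + 2x_2 + 3x_3 - 2}.

The bases are distinct; the ideals are different.
The same test decides containment: I ⊆ J iff every generator of I reduces to 0 modulo a Gröbner basis of J.

No, the ideals differ.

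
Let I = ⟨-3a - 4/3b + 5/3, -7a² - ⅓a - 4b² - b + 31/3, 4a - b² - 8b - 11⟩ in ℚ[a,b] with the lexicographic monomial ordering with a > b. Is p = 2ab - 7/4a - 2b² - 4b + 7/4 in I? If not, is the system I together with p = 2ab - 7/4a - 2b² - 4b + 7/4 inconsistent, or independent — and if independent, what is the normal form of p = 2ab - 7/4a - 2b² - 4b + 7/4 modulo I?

2ab - 7/4a - 2b² - 4b + 7/4 lies in I (it reduces to 0).

First compute the reduced Gröbner basis of I by Buchberger's algorithm.
f_1 = -3a - 4/3b + 5/3, LT = a.
f_2 = -7a² - ⅓a - 4b² - b + 31/3, LT = a².
f_3 = 4a - b² - 8b - 11, LT = a.

S(f_1,f_2): lcm = a². S = 4/9ab - 38/63a - 4/7b² - 1/7b + 31/21.
  leading term ab: subtract (-4/27b)·f_1 from 4/9ab - 38/63a - 4/7b² - 1/7b + 31/21 → -38/63a - 436/567b² + 59/567b + 31/21
  leading term a: subtract (38/189)·f_1 from -38/63a - 436/567b² + 59/567b + 31/21 → -436/567b² + 211/567b + 647/567
  leading term b²: no divisor's leading term divides it; move -436/567b² to the remainder.
  leading term b: no divisor's leading term divides it; move 211/567b to the remainder.
  leading term 1: no divisor's leading term divides it; move 647/567 to the remainder.
  remainder -436/567b² + 211/567b + 647/567 ≠ 0; add h_4 = -436/567b² + 211/567b + 647/567 to the basis.

S(f_1,f_3): lcm = a. S = ¼b² + 22/9b + 79/36.
  leading term b²: subtract (-567/1744)·h_4 from ¼b² + 22/9b + 79/36 → 40267/15696b + 40267/15696
  leading term b: no divisor's leading term divides it; move 40267/15696b to the remainder.
  leading term 1: no divisor's leading term divides it; move 40267/15696 to the remainder.
  remainder 40267/15696b + 40267/15696 ≠ 0; add h_5 = 40267/15696b + 40267/15696 to the basis.

S(f_2,f_3): lcm = a². S = ¼ab² + 2ab + 235/84a + 4/7b² + 1/7b - 31/21.
  leading term ab²: subtract (-1/12b²)·f_1 from ¼ab² + 2ab + 235/84a + 4/7b² + 1/7b - 31/21 → 2ab + 235/84a - 1/9b³ + 179/252b² + 1/7b - 31/21
  leading term ab: subtract (-⅔b)·f_1 from 2ab + 235/84a - 1/9b³ + 179/252b² + 1/7b - 31/21 → 235/84a - 1/9b³ - 5/28b² + 79/63b - 31/21
  leading term a: subtract (-235/252)·f_1 from 235/84a - 1/9b³ - 5/28b² + 79/63b - 31/21 → -1/9b³ - 5/28b² + 2/189b + 59/756
  leading term b³: subtract (63/436b)·h_4 from -1/9b³ - 5/28b² + 2/189b + 59/756 → -3191/13734b² - 12715/82404b + 59/756
  leading term b²: subtract (28719/95048)·h_4 from -3191/13734b² - 12715/82404b + 59/756 → -684539/2566296b - 684539/2566296
  leading term b: subtract (-34/327)·h_5 from -684539/2566296b - 684539/2566296 → 0
  remainder 0.

S(f_1,h_4): leading monomials are coprime, so the S-polynomial reduces to 0 (Buchberger's first criterion).
S(f_2,h_4): leading monomials are coprime, so the S-polynomial reduces to 0 (Buchberger's first criterion).
S(f_3,h_4): leading monomials are coprime, so the S-polynomial reduces to 0 (Buchberger's first criterion).
S(f_1,h_5): leading monomials are coprime, so the S-polynomial reduces to 0 (Buchberger's first criterion).
S(f_2,h_5): leading monomials are coprime, so the S-polynomial reduces to 0 (Buchberger's first criterion).
S(f_3,h_5): leading monomials are coprime, so the S-polynomial reduces to 0 (Buchberger's first criterion).
S(h_4,h_5): lcm = b². S = -647/436b - 647/436.
  leading term b: subtract (-23292/40267)·h_5 from -647/436b - 647/436 → 0
  remainder 0.

Every S-polynomial of the final basis reduces to 0, so we have a Gröbner basis.
Inter-reduce: drop elements whose leading term is divisible by another's, tail-reduce, and make monic.
Reduced Gröbner basis: {a - 1, b + 1}.
Label its elements g_1 = a - 1, g_2 = b + 1.

Reduce p = 2ab - 7/4a - 2b² - 4b + 7/4 modulo G:
  leading term ab: subtract (2b)·g_1 from 2ab - 7/4a - 2b² - 4b + 7/4 → -7/4a - 2b² - 2b + 7/4
  leading term a: subtract (-7/4)·g_1 from -7/4a - 2b² - 2b + 7/4 → -2b² - 2b
  leading term b²: subtract (-2b)·g_2 from -2b² - 2b → 0
  normal form = 0.
Since the normal form is 0, p ∈ I.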